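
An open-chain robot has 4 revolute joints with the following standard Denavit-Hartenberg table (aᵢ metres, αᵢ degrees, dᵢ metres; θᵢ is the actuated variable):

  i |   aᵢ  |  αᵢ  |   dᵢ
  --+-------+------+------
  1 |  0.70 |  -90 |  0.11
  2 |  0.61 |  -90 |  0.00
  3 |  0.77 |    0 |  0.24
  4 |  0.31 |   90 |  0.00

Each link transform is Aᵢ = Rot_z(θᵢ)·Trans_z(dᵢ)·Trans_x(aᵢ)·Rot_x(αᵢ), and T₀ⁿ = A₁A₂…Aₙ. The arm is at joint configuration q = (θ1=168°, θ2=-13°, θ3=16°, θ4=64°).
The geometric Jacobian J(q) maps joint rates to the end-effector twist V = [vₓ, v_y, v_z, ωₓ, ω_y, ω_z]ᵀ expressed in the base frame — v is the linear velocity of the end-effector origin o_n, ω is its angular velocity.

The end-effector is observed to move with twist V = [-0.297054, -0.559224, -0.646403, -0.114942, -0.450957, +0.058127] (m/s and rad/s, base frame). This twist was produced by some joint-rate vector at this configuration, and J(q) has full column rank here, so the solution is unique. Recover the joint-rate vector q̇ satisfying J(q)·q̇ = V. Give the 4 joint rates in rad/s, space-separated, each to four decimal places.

0.1390 0.4650 -0.4300 0.5130

o_n = [-1.9680, 0.9474, 0.1920]
J₁: ẑ×o_n = [-0.9474, -1.9680, 0.0000], ω = ẑ
J2: z=[-0.2079, -0.9781, 0.0000] o=[-0.6847, 0.1455, 0.1100] → [-0.0802, 0.0170, -1.4220, -0.2079, -0.9781, 0.0000]
J3: z=[-0.2200, 0.0468, -0.9744] o=[-1.2661, 0.2691, 0.2472] → [0.6583, 0.6718, -0.1164, -0.2200, 0.0468, -0.9744]
J4: z=[-0.2200, 0.0468, -0.9744] o=[-1.9802, 0.6379, 0.1799] → [0.3022, -0.0092, -0.0687, -0.2200, 0.0468, -0.9744]
q̇ = J⁺·V = [0.1390, 0.4650, -0.4300, 0.5130]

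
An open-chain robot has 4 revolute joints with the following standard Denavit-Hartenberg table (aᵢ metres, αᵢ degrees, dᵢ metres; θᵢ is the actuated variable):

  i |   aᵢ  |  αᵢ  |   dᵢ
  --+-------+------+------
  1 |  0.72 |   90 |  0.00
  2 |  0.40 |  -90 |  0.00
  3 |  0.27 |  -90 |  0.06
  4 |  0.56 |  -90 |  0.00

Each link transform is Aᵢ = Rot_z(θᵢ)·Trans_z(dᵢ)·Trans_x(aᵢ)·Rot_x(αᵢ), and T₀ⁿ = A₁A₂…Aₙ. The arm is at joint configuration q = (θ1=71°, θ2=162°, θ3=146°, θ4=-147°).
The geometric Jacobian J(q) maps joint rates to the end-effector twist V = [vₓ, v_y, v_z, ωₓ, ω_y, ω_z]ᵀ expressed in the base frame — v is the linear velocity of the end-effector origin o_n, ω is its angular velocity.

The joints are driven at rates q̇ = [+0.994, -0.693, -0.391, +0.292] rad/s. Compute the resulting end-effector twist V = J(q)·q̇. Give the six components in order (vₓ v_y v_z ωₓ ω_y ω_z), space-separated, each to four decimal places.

-0.0313 0.0752 0.2842 -0.3365 0.4079 1.3154

o_n = [0.1281, 0.0292, -0.1724]
J₁: ẑ×o_n = [-0.0292, 0.1281, 0.0000], ω = ẑ
J2: z=[0.9455, -0.3256, 0.0000] o=[0.2344, 0.6808, 0.0000] → [0.0561, 0.1630, -0.6506, 0.9455, -0.3256, 0.0000]
J3: z=[-0.1006, -0.2922, -0.9511] o=[0.1106, 0.3211, 0.1236] → [-0.1911, -0.0465, 0.0345, -0.1006, -0.2922, -0.9511]
J4: z=[0.9570, 0.2329, -0.1728] o=[0.0311, 0.5540, -0.0026] → [-0.1302, 0.1457, -0.5248, 0.9570, 0.2329, -0.1728]
V = J·q̇ = [-0.0313, 0.0752, 0.2842, -0.3365, 0.4079, 1.3154]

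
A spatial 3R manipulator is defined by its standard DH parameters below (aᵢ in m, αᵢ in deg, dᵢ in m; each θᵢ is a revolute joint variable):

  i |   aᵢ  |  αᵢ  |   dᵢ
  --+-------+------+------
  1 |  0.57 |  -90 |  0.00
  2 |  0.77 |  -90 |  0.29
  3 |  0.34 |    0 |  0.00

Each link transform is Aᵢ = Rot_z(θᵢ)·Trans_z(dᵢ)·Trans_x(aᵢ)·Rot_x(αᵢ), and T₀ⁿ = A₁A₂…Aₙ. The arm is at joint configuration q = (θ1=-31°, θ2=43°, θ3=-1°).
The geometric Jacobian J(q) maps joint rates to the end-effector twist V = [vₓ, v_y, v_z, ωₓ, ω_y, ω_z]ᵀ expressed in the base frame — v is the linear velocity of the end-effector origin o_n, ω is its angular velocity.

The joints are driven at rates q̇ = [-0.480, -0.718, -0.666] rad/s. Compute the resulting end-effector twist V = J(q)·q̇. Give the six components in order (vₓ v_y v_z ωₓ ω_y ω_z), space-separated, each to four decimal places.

0.3602 -0.7260 0.5855 0.0195 -0.8494 0.0071

o_n = [1.3368, -0.4580, -0.7570]
J₁: ẑ×o_n = [0.4580, 1.3368, -0.0000], ω = ẑ
J2: z=[0.5150, 0.8572, 0.0000] o=[0.4886, -0.2936, 0.0000] → [-0.6489, 0.3899, -0.8118, 0.5150, 0.8572, 0.0000]
J3: z=[-0.5846, 0.3513, -0.7314] o=[1.1207, -0.3350, -0.5251] → [-0.1714, -0.2936, -0.0040, -0.5846, 0.3513, -0.7314]
V = J·q̇ = [0.3602, -0.7260, 0.5855, 0.0195, -0.8494, 0.0071]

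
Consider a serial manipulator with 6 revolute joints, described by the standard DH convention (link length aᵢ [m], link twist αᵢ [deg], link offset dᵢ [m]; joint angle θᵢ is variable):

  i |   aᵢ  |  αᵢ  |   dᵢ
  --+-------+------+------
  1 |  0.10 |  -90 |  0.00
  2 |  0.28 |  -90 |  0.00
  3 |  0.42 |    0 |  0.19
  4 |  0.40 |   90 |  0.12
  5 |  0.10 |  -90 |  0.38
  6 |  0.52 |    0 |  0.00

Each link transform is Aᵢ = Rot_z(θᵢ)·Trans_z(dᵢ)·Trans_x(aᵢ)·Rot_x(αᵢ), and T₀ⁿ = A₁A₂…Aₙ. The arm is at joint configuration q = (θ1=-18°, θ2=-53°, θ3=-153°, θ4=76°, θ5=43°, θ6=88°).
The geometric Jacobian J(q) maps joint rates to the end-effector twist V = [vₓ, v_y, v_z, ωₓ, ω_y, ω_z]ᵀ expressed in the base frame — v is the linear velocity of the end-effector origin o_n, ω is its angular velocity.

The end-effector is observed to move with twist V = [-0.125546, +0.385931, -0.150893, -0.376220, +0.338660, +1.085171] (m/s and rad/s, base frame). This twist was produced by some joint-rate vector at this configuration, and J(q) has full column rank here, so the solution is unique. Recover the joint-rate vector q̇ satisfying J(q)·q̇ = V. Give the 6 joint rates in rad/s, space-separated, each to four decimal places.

0.6400 -0.3020 -0.7840 0.6960 0.0390 -0.7510

o_n = [0.6740, 0.4468, -0.1142]
J₁: ẑ×o_n = [-0.4468, 0.6740, 0.0000], ω = ẑ
J2: z=[0.3090, 0.9511, 0.0000] o=[0.0951, -0.0309, 0.0000] → [-0.1086, 0.0353, -0.4030, 0.3090, 0.9511, 0.0000]
J3: z=[0.7595, -0.2468, -0.6018] o=[0.2554, -0.0830, 0.2236] → [0.4022, 0.0046, 0.5057, 0.7595, -0.2468, -0.6018]
J4: z=[0.7595, -0.2468, -0.6018] o=[0.2444, 0.1211, -0.1896] → [0.1774, -0.3158, 0.3534, 0.7595, -0.2468, -0.6018]
J5: z=[-0.4882, 0.3951, -0.7782] o=[0.5075, 0.4454, -0.1900] → [0.0310, -0.0926, -0.0665, -0.4882, 0.3951, -0.7782]
J6: z=[0.2623, -0.7840, -0.5627] o=[0.4052, 0.6434, -0.5136] → [-0.4237, -0.2560, 0.1591, 0.2623, -0.7840, -0.5627]
q̇ = J⁺·V = [0.6400, -0.3020, -0.7840, 0.6960, 0.0390, -0.7510]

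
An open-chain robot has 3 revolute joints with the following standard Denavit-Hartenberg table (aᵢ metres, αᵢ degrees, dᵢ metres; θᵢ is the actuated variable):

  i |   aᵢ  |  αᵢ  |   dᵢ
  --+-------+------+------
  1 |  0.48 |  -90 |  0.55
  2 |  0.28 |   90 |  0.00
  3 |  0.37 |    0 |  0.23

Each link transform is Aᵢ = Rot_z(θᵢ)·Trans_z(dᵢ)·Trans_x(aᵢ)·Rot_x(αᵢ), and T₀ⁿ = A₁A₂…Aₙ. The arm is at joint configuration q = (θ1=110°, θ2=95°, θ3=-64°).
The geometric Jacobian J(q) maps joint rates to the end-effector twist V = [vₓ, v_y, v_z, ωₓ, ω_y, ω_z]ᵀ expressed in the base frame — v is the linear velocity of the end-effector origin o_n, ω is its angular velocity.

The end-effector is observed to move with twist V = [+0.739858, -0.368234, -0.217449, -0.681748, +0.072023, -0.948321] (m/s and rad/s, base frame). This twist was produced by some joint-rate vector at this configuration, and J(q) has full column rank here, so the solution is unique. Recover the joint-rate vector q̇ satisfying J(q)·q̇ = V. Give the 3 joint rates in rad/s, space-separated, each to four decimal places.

o_n = [0.0831, 0.7439, 0.0894]
J₁: ẑ×o_n = [-0.7439, 0.0831, 0.0000], ω = ẑ
J2: z=[-0.9397, -0.3420, 0.0000] o=[-0.1642, 0.4511, 0.5500] → [0.1575, -0.4328, -0.1906, -0.9397, -0.3420, 0.0000]
J3: z=[-0.3407, 0.9361, -0.0872] o=[-0.1558, 0.4281, 0.2711] → [-0.1425, -0.0827, -0.3313, -0.3407, 0.9361, -0.0872]
q̇ = J⁺·V = [-0.9220, 0.6160, 0.3020]

-0.9220 0.6160 0.3020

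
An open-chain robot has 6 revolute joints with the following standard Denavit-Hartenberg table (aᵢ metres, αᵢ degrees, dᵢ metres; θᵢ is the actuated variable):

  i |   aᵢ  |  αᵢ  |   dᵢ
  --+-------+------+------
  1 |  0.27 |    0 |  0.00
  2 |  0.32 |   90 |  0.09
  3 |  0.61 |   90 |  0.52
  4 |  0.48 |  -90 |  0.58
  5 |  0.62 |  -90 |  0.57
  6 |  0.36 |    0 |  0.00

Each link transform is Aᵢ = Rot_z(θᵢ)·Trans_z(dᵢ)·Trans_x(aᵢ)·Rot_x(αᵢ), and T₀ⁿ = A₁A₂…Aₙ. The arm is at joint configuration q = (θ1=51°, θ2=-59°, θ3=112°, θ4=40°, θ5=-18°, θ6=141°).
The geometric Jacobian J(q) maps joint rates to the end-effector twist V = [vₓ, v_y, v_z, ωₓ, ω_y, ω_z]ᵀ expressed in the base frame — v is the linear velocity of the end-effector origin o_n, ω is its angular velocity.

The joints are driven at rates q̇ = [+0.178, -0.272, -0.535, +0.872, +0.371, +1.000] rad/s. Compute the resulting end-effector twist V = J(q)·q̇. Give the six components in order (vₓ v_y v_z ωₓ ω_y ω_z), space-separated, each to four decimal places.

o_n = [0.5622, -1.1577, 1.2783]
J₁: ẑ×o_n = [1.1577, 0.5622, -0.0000], ω = ẑ
J2: z=[0.0000, 0.0000, 1.0000] o=[0.1699, 0.2098, 0.0000] → [1.3675, 0.3923, -0.0000, 0.0000, 0.0000, 1.0000]
J3: z=[-0.1392, -0.9903, 0.0000] o=[0.4868, 0.1653, 0.0900] → [-1.1767, 0.1654, 0.2588, -0.1392, -0.9903, 0.0000]
J4: z=[0.9182, -0.1290, 0.3746] o=[0.1881, -0.3178, 0.6556] → [0.2343, -0.4316, -0.7229, 0.9182, -0.1290, 0.3746]
J5: z=[0.1318, -0.7921, -0.5960] o=[0.5413, -0.6791, 1.2138] → [-0.3364, -0.0210, -0.0465, 0.1318, -0.7921, -0.5960]
J6: z=[-0.9887, -0.0616, -0.1368] o=[0.5721, -1.5071, 1.3647] → [0.0531, -0.0840, -0.3460, -0.9887, -0.0616, -0.1368]
V = J·q̇ = [0.5962, -0.5633, -1.1321, -0.0647, 0.0618, -0.1252]

0.5962 -0.5633 -1.1321 -0.0647 0.0618 -0.1252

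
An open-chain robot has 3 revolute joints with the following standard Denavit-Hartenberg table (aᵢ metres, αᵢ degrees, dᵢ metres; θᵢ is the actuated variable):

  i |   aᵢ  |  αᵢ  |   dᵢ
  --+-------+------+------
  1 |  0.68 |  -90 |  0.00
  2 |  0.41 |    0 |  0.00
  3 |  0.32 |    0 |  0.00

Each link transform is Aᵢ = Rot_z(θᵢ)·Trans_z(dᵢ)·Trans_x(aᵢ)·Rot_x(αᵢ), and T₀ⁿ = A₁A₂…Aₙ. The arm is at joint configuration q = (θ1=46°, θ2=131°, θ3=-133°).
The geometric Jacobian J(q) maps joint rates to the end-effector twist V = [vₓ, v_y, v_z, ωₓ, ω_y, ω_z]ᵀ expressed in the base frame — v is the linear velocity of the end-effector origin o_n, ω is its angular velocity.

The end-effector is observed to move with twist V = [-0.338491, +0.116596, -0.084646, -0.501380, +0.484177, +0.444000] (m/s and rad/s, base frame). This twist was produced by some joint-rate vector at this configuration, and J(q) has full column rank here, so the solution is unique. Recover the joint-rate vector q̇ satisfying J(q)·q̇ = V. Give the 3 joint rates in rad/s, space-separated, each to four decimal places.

0.4440 0.5140 0.1830

o_n = [0.5077, 0.5257, -0.2983]
J₁: ẑ×o_n = [-0.5257, 0.5077, 0.0000], ω = ẑ
J2: z=[-0.7193, 0.6947, 0.0000] o=[0.4724, 0.4892, 0.0000] → [-0.2072, -0.2146, -0.0508, -0.7193, 0.6947, 0.0000]
J3: z=[-0.7193, 0.6947, 0.0000] o=[0.2855, 0.2957, -0.3094] → [0.0078, 0.0080, -0.3198, -0.7193, 0.6947, 0.0000]
q̇ = J⁺·V = [0.4440, 0.5140, 0.1830]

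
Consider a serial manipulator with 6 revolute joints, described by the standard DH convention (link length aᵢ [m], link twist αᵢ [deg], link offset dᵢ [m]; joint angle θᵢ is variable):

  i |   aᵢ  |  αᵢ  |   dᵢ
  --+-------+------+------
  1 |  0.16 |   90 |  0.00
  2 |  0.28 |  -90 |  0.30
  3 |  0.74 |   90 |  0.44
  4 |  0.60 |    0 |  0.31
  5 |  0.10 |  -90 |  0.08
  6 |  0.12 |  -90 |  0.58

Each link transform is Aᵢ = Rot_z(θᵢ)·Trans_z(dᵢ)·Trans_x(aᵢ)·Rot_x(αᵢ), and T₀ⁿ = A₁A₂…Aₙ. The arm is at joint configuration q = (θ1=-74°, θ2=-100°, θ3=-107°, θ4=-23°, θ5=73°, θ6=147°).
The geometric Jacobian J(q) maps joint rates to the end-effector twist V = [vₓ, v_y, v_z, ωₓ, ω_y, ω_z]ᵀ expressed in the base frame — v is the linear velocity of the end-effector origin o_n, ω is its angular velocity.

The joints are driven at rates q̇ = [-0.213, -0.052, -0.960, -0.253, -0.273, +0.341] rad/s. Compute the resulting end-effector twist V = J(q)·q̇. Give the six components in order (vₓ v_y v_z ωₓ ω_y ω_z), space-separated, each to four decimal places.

0.2533 0.0728 0.6986 -0.0865 0.8388 -0.6549

o_n = [-0.7620, -1.0273, 0.1737]
J₁: ẑ×o_n = [1.0273, -0.7620, 0.0000], ω = ẑ
J2: z=[-0.9613, -0.2756, 0.0000] o=[0.0441, -0.1538, 0.0000] → [-0.0479, 0.1670, 0.6174, -0.9613, -0.2756, 0.0000]
J3: z=[0.2714, -0.9467, -0.1736] o=[-0.2577, -0.1898, -0.2757] → [-0.5709, -0.0344, -0.7048, 0.2714, -0.9467, -0.1736]
J4: z=[0.3268, -0.0790, 0.9418] o=[-0.8081, -0.8375, -0.1391] → [0.1540, -0.0588, -0.0584, 0.3268, -0.0790, 0.9418]
J5: z=[0.3268, -0.0790, 0.9418] o=[-1.2704, -0.8126, 0.3526] → [0.2163, 0.5373, -0.0300, 0.3268, -0.0790, 0.9418]
J6: z=[0.8680, -0.3692, -0.3322] o=[-1.2817, -0.9115, 0.4331] → [0.0573, 0.0526, 0.0914, 0.8680, -0.3692, -0.3322]
V = J·q̇ = [0.2533, 0.0728, 0.6986, -0.0865, 0.8388, -0.6549]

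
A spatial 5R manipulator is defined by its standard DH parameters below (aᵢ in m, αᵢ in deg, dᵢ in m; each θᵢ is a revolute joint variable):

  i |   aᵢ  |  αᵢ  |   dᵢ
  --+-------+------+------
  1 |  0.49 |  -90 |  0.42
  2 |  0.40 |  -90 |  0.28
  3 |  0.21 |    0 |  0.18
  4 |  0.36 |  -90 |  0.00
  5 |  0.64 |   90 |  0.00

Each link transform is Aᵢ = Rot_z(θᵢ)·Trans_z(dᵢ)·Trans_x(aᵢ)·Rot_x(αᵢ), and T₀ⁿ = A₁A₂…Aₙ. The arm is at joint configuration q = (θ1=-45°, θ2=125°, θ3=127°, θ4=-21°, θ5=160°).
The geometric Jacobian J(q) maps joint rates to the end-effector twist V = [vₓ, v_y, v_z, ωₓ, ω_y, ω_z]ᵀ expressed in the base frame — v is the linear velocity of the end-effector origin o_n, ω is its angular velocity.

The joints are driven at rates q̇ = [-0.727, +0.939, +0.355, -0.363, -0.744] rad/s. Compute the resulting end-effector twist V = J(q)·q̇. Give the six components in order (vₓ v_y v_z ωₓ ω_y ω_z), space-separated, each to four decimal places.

0.0329 -0.5260 -0.0163 0.2335 0.8044 -1.3174

o_n = [0.4745, 0.0124, 0.1191]
J₁: ẑ×o_n = [-0.0124, 0.4745, 0.0000], ω = ẑ
J2: z=[0.7071, 0.7071, 0.0000] o=[0.3465, -0.3465, 0.4200] → [-0.2128, 0.2128, 0.1632, 0.7071, 0.7071, 0.0000]
J3: z=[-0.5792, 0.5792, 0.5736] o=[0.3822, 0.0137, 0.0923] → [0.0162, 0.0684, -0.0527, -0.5792, 0.5792, 0.5736]
J4: z=[-0.5792, 0.5792, 0.5736] o=[0.2106, -0.0518, 0.2991] → [-0.1412, 0.0471, -0.1901, -0.5792, 0.5792, 0.5736]
J5: z=[0.5848, -0.1950, 0.7874] o=[0.0062, -0.3368, 0.3804] → [-0.2240, 0.5216, 0.2955, 0.5848, -0.1950, 0.7874]
V = J·q̇ = [0.0329, -0.5260, -0.0163, 0.2335, 0.8044, -1.3174]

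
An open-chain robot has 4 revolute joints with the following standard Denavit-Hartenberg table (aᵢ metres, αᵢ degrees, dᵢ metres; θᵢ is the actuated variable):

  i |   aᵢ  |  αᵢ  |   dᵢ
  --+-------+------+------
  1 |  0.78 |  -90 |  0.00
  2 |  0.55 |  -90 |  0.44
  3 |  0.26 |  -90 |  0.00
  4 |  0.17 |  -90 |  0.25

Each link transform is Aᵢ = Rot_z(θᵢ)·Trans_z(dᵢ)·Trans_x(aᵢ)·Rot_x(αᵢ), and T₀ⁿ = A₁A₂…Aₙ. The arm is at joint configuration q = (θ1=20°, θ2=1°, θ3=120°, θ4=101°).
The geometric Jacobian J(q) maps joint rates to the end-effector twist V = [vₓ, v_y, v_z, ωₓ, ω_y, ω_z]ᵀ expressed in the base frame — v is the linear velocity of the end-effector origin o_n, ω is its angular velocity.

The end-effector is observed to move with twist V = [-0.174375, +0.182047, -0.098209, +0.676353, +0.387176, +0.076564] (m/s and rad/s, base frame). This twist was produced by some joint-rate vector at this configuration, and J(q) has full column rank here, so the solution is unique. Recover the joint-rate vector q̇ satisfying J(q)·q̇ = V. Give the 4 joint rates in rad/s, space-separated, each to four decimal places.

0.2920 0.5780 0.2020 -0.8910

o_n = [0.8163, 0.6886, 0.1630]
J₁: ẑ×o_n = [-0.6886, 0.8163, 0.0000], ω = ẑ
J2: z=[-0.3420, 0.9397, 0.0000] o=[0.7330, 0.2668, 0.0000] → [0.1532, 0.0558, -0.2226, -0.3420, 0.9397, 0.0000]
J3: z=[-0.0164, -0.0060, -0.9998] o=[1.0992, 0.8683, -0.0096] → [-0.1807, 0.2857, 0.0013, -0.0164, -0.0060, -0.9998]
J4: z=[-0.9847, 0.1737, 0.0151] o=[1.0541, 0.6123, -0.0073] → [0.0284, 0.1641, -0.0339, -0.9847, 0.1737, 0.0151]
q̇ = J⁺·V = [0.2920, 0.5780, 0.2020, -0.8910]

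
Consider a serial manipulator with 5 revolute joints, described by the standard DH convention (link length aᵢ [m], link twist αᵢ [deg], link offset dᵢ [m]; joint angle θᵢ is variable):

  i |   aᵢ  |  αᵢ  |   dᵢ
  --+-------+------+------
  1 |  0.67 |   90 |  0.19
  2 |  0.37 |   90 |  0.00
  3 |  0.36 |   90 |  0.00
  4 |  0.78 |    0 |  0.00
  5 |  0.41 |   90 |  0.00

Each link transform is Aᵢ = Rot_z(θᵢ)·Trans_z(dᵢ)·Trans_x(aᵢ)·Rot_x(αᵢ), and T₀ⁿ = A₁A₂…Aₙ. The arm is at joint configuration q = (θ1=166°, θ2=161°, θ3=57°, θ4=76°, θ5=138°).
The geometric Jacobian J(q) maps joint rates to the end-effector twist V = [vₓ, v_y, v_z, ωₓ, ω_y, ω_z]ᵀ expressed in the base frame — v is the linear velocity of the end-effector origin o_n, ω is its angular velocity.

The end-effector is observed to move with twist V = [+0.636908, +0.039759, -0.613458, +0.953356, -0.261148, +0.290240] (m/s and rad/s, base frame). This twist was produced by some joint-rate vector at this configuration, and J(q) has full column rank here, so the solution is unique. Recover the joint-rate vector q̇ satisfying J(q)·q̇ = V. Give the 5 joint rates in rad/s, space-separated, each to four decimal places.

-0.4900 0.7490 0.4160 0.4970 0.9200

o_n = [-0.3306, 0.2629, 0.8463]
J₁: ẑ×o_n = [-0.2629, -0.3306, 0.0000], ω = ẑ
J2: z=[0.2419, 0.9703, 0.0000] o=[-0.6501, 0.1621, 0.1900] → [0.6368, -0.1588, -0.2856, 0.2419, 0.9703, 0.0000]
J3: z=[-0.3159, 0.0788, 0.9455] o=[-0.3106, 0.0775, 0.3105] → [-0.1331, 0.1504, -0.0570, -0.3159, 0.0788, 0.9455]
J4: z=[0.6377, -0.7203, 0.2730] o=[-0.0577, 0.3256, 0.3743] → [-0.3229, -0.3755, -0.2365, 0.6377, -0.7203, 0.2730]
J5: z=[0.6377, -0.7203, 0.2730] o=[-0.1642, 0.5152, 1.1234] → [0.2685, 0.1312, -0.2807, 0.6377, -0.7203, 0.2730]
q̇ = J⁺·V = [-0.4900, 0.7490, 0.4160, 0.4970, 0.9200]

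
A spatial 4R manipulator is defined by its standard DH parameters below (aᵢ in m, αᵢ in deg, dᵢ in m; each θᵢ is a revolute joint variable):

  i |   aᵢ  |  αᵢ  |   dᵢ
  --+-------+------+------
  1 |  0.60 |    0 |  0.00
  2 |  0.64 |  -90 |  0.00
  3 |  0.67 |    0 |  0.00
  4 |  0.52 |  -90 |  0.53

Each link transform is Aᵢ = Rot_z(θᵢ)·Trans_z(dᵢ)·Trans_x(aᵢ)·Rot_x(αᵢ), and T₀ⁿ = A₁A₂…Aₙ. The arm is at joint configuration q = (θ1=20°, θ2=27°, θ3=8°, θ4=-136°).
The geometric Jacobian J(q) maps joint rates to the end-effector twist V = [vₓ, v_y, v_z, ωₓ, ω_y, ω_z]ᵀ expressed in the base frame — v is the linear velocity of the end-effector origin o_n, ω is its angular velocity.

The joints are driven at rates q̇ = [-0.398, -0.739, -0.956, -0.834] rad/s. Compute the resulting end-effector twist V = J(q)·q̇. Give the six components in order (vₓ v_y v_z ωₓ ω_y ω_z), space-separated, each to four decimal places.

0.8709 -1.0174 0.0612 1.3091 -1.2208 -1.1370

o_n = [0.8468, 1.2858, 0.3165]
J₁: ẑ×o_n = [-1.2858, 0.8468, 0.0000], ω = ẑ
J2: z=[0.0000, 0.0000, 1.0000] o=[0.5638, 0.2052, 0.0000] → [-1.0806, 0.2830, 0.0000, 0.0000, 0.0000, 1.0000]
J3: z=[-0.7314, 0.6820, 0.0000] o=[1.0003, 0.6733, 0.0000] → [0.2159, 0.2315, -0.3433, -0.7314, 0.6820, 0.0000]
J4: z=[-0.7314, 0.6820, 0.0000] o=[1.4528, 1.1585, -0.0932] → [0.2795, 0.2997, 0.3201, -0.7314, 0.6820, 0.0000]
V = J·q̇ = [0.8709, -1.0174, 0.0612, 1.3091, -1.2208, -1.1370]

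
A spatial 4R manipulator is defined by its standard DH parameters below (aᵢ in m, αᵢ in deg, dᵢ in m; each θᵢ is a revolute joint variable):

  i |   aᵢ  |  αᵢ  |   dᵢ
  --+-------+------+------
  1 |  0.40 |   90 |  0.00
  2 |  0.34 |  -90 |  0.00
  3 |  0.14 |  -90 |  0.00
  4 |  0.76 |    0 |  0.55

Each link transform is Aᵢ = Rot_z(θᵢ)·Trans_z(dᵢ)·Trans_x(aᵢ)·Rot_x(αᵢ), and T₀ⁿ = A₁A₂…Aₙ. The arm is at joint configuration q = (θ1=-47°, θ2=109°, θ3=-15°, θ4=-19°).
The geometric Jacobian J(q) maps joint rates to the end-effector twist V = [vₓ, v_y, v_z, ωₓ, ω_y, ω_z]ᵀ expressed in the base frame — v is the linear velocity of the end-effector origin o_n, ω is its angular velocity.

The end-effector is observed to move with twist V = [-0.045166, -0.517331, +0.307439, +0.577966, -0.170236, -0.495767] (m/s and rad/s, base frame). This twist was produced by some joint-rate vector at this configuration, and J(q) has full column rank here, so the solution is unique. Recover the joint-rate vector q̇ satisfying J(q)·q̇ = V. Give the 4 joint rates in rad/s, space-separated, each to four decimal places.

-0.7740 0.0450 -0.5810 0.3640

o_n = [0.0480, 0.4016, 1.1597]
J₁: ẑ×o_n = [-0.4016, 0.0480, 0.0000], ω = ẑ
J2: z=[-0.7314, -0.6820, 0.0000] o=[0.2728, -0.2925, 0.0000] → [-0.7909, 0.8481, -0.6610, -0.7314, -0.6820, 0.0000]
J3: z=[-0.6448, 0.6915, -0.3256] o=[0.1973, -0.2116, 0.3215] → [0.7793, 0.5891, -0.2922, -0.6448, 0.6915, -0.3256]
J4: z=[0.6490, 0.7204, 0.2447] o=[0.1408, -0.2041, 0.4493] → [0.3635, -0.4837, 0.4599, 0.6490, 0.7204, 0.2447]
q̇ = J⁺·V = [-0.7740, 0.0450, -0.5810, 0.3640]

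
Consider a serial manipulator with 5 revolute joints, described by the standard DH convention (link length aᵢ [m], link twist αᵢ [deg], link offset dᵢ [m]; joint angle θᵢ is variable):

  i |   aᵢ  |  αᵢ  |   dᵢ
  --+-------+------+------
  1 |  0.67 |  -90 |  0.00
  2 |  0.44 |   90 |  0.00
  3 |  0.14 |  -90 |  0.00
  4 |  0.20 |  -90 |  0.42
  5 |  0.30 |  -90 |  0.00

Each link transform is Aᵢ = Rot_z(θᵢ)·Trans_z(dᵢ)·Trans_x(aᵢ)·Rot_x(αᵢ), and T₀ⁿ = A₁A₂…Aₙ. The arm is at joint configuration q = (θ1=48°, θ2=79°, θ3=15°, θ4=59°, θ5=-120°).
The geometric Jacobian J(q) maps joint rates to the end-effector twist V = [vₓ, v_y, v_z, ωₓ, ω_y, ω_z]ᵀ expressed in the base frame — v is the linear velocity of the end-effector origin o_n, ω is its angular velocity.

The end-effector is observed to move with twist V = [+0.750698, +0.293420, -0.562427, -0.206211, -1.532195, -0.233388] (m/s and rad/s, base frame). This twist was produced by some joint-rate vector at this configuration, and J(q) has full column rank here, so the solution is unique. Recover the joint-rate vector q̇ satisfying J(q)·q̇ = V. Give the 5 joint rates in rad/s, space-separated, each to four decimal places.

o_n = [-0.0455, 0.9949, -0.4245]
J₁: ẑ×o_n = [-0.9949, -0.0455, 0.0000], ω = ẑ
J2: z=[-0.7431, 0.6691, 0.0000] o=[0.4483, 0.4979, 0.0000] → [-0.2841, -0.3155, -0.0389, -0.7431, 0.6691, 0.0000]
J3: z=[0.6568, 0.7295, 0.1908] o=[0.5045, 0.5603, -0.4319] → [-0.0775, -0.1098, 0.6867, 0.6568, 0.7295, 0.1908]
J4: z=[-0.7509, 0.6096, 0.2541] o=[0.4948, 0.6037, -0.5647] → [-0.0140, -0.0321, 0.0357, -0.7509, 0.6096, 0.2541]
J5: z=[-0.2791, -0.6416, 0.7145] o=[0.0598, 0.7667, -0.5883] → [-0.2681, -0.0295, -0.1313, -0.2791, -0.6416, 0.7145]
q̇ = J⁺·V = [-0.7570, -0.6690, -0.6820, 0.0000, 0.9150]

-0.7570 -0.6690 -0.6820 0.0000 0.9150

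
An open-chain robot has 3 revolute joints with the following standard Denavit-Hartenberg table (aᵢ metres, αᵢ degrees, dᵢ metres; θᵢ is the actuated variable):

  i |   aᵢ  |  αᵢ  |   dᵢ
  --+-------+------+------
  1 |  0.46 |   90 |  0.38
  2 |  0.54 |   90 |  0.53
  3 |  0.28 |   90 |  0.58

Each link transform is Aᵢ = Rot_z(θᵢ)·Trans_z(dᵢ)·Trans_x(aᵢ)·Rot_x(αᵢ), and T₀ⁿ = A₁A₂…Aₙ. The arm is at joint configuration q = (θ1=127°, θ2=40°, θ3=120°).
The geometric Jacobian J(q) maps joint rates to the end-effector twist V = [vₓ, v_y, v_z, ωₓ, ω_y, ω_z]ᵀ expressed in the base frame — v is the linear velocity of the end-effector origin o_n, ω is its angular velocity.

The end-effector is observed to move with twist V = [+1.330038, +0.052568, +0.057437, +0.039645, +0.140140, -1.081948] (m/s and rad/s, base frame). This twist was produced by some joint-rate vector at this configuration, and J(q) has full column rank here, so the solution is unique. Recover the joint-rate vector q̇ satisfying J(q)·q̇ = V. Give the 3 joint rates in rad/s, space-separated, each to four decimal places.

-0.9770 0.1160 0.1370

o_n = [-0.0687, 1.3747, 0.1928]
J₁: ẑ×o_n = [-1.3747, -0.0687, 0.0000], ω = ẑ
J2: z=[0.7986, 0.6018, 0.0000] o=[-0.2768, 0.3674, 0.3800] → [-0.1127, 0.1495, 0.6792, 0.7986, 0.6018, 0.0000]
J3: z=[-0.3868, 0.5134, -0.7660] o=[-0.1025, 1.0167, 0.7271] → [-0.0000, -0.2326, -0.1559, -0.3868, 0.5134, -0.7660]
q̇ = J⁺·V = [-0.9770, 0.1160, 0.1370]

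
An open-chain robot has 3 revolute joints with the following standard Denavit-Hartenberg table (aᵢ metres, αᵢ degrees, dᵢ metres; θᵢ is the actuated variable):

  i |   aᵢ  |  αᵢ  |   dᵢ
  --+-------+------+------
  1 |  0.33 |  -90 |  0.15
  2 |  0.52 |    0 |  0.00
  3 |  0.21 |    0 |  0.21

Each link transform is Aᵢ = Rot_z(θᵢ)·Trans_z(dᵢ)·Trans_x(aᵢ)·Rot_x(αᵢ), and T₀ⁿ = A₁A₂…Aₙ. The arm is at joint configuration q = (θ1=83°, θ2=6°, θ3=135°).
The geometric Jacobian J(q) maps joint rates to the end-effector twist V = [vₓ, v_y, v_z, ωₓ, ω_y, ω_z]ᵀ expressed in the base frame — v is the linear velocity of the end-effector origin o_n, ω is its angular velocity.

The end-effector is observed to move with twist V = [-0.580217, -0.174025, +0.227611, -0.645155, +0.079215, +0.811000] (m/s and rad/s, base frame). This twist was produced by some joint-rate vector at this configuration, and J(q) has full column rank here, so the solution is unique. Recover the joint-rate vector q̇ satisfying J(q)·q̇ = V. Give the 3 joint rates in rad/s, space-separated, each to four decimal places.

o_n = [-0.1251, 0.7044, -0.0365]
J₁: ẑ×o_n = [-0.7044, -0.1251, 0.0000], ω = ẑ
J2: z=[-0.9925, 0.1219, 0.0000] o=[0.0402, 0.3275, 0.1500] → [-0.0227, -0.1851, -0.3540, -0.9925, 0.1219, 0.0000]
J3: z=[-0.9925, 0.1219, 0.0000] o=[0.1032, 0.8408, 0.0956] → [-0.0161, -0.1312, 0.1632, -0.9925, 0.1219, 0.0000]
q̇ = J⁺·V = [0.8110, -0.2350, 0.8850]

0.8110 -0.2350 0.8850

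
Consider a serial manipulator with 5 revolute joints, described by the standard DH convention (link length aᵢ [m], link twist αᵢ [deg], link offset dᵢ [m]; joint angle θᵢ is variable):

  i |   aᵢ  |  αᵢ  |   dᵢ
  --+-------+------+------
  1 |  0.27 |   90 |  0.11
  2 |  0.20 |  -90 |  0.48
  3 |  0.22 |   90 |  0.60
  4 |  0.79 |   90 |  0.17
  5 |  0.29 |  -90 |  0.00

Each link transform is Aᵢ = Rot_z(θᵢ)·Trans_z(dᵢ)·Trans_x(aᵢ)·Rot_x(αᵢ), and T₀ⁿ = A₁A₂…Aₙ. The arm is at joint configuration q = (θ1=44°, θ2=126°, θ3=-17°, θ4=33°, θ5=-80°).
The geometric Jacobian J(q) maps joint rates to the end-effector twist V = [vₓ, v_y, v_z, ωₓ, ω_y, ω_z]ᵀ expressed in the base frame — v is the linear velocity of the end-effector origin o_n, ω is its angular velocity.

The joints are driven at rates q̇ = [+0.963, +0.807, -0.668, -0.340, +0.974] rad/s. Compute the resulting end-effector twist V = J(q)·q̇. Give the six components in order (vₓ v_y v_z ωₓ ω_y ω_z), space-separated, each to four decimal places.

o_n = [-0.4496, -1.3237, 0.3929]
J₁: ẑ×o_n = [1.3237, -0.4496, 0.0000], ω = ẑ
J2: z=[0.6947, -0.7193, 0.0000] o=[0.1942, 0.1876, 0.1100] → [-0.2035, -0.1965, -1.5129, 0.6947, -0.7193, 0.0000]
J3: z=[-0.5820, -0.5620, -0.5878] o=[0.4431, -0.2394, 0.2718] → [-0.7054, 0.5952, 0.1293, -0.5820, -0.5620, -0.5878]
J4: z=[0.7879, -0.5685, -0.2365] o=[0.0496, -0.7088, 0.0893] → [-0.3180, -0.1211, -0.7684, 0.7879, -0.5685, -0.2365]
J5: z=[0.3785, 0.1441, 0.9143] o=[-0.2001, -1.4453, 0.3088] → [-0.0990, -0.2599, 0.0820, 0.3785, 0.1441, 0.9143]
V = J·q̇ = [1.5933, -1.2012, -0.9662, 1.0501, 0.1286, 2.3266]

1.5933 -1.2012 -0.9662 1.0501 0.1286 2.3266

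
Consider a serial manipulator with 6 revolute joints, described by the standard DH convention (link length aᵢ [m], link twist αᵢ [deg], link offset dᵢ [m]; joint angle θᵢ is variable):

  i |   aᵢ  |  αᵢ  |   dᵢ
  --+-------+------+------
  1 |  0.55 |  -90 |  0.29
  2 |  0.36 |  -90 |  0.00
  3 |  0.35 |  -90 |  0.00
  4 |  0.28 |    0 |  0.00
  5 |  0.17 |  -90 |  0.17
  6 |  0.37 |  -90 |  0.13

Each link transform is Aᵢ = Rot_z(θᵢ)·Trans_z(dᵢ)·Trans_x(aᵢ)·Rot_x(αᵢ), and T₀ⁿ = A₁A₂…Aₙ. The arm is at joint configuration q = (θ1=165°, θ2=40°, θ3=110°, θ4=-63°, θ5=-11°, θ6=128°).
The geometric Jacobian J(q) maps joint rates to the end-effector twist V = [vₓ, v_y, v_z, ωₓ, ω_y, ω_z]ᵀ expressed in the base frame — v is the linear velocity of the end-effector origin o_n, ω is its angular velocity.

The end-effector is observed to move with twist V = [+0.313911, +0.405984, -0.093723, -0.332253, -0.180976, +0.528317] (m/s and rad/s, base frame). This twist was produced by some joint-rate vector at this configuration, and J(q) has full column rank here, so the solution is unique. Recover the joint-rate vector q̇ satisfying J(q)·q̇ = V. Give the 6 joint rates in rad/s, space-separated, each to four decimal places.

o_n = [-0.4823, 0.7425, -0.0071]
J₁: ẑ×o_n = [-0.7425, -0.4823, 0.0000], ω = ẑ
J2: z=[-0.2588, -0.9659, 0.0000] o=[-0.5313, 0.1424, 0.2900] → [0.2870, -0.0769, -0.1081, -0.2588, -0.9659, 0.0000]
J3: z=[0.6209, -0.1664, -0.7660] o=[-0.7976, 0.2137, 0.0586] → [0.4160, -0.2008, 0.3808, 0.6209, -0.1664, -0.7660]
J4: z=[0.6068, -0.5167, 0.6040] o=[-0.6239, 0.5077, 0.1355] → [-0.0682, 0.1721, 0.2157, 0.6068, -0.5167, 0.6040]
J5: z=[0.6068, -0.5167, 0.6040] o=[-0.4060, 0.5729, -0.0276] → [-0.1131, -0.0586, 0.0634, 0.6068, -0.5167, 0.6040]
J6: z=[0.3059, 0.8532, 0.4225] o=[-0.1781, 0.4973, -0.0398] → [-0.0757, -0.1386, 0.3346, 0.3059, 0.8532, 0.4225]
q̇ = J⁺·V = [-0.7050, 0.8650, -0.9010, 0.3560, -0.0150, 0.7980]

-0.7050 0.8650 -0.9010 0.3560 -0.0150 0.7980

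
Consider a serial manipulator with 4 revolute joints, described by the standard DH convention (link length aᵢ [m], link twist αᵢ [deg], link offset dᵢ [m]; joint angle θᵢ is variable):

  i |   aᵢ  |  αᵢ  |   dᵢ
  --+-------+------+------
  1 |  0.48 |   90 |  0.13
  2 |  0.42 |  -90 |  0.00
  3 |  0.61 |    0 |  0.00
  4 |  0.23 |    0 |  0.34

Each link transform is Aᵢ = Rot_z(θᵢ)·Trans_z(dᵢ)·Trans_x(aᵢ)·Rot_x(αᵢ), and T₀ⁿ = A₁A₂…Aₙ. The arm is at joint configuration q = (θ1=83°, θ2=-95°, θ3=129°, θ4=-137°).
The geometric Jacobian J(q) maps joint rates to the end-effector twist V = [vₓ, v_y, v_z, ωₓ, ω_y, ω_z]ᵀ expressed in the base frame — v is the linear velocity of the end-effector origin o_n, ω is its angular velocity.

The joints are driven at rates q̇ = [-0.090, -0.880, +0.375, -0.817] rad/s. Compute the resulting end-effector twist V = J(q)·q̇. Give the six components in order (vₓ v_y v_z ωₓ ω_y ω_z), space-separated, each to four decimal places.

o_n = [-0.3418, 0.8436, -0.1625]
J₁: ẑ×o_n = [-0.8436, -0.3418, 0.0000], ω = ẑ
J2: z=[0.9925, -0.1219, 0.0000] o=[0.0585, 0.4764, 0.1300] → [0.0356, 0.2903, 0.3157, 0.9925, -0.1219, 0.0000]
J3: z=[0.1214, 0.9888, -0.0872] o=[0.0540, 0.4401, -0.2884] → [0.1597, 0.0192, 0.4404, 0.1214, 0.9888, -0.0872]
J4: z=[0.1214, 0.9888, -0.0872] o=[-0.4124, 0.5311, 0.0940] → [-0.2264, 0.0250, -0.0319, 0.1214, 0.9888, -0.0872]
V = J·q̇ = [0.2894, -0.2379, -0.0866, -0.9271, -0.3298, -0.0515]

0.2894 -0.2379 -0.0866 -0.9271 -0.3298 -0.0515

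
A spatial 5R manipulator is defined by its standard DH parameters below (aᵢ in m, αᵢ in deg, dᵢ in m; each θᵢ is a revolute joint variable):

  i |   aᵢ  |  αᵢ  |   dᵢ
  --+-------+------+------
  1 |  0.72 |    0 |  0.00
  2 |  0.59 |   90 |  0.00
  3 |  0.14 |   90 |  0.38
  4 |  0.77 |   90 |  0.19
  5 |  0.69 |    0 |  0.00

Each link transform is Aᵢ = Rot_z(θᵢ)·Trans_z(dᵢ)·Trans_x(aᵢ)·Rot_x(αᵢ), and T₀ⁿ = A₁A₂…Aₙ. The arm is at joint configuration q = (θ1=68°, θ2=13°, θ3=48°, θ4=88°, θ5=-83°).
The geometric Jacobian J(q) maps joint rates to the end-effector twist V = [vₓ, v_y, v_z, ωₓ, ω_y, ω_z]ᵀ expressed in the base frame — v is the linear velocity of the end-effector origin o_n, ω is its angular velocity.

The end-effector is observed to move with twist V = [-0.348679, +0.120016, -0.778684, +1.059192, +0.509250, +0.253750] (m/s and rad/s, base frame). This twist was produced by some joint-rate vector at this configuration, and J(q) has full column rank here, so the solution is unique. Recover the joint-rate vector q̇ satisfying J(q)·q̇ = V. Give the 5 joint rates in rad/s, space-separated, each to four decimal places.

o_n = [1.5406, 0.8063, 0.4573]
J₁: ẑ×o_n = [-0.8063, 1.5406, 0.0000], ω = ẑ
J2: z=[0.0000, 0.0000, 1.0000] o=[0.2697, 0.6676, 0.0000] → [-0.1388, 1.2709, 0.0000, 0.0000, 0.0000, 1.0000]
J3: z=[0.9877, -0.1564, 0.0000] o=[0.3620, 1.2503, 0.0000] → [-0.0715, -0.4517, -0.2541, 0.9877, -0.1564, 0.0000]
J4: z=[0.1163, 0.7340, -0.6691] o=[0.7520, 1.2834, 0.1040] → [-0.0599, -0.5688, -0.6343, 0.1163, 0.7340, -0.6691]
J5: z=[0.0701, 0.6659, 0.7427] o=[1.5369, 1.3202, -0.0031] → [0.6883, -0.0296, -0.0385, 0.0701, 0.6659, 0.7427]
q̇ = J⁺·V = [0.2600, 0.4990, 0.9690, 0.8350, 0.0720]

0.2600 0.4990 0.9690 0.8350 0.0720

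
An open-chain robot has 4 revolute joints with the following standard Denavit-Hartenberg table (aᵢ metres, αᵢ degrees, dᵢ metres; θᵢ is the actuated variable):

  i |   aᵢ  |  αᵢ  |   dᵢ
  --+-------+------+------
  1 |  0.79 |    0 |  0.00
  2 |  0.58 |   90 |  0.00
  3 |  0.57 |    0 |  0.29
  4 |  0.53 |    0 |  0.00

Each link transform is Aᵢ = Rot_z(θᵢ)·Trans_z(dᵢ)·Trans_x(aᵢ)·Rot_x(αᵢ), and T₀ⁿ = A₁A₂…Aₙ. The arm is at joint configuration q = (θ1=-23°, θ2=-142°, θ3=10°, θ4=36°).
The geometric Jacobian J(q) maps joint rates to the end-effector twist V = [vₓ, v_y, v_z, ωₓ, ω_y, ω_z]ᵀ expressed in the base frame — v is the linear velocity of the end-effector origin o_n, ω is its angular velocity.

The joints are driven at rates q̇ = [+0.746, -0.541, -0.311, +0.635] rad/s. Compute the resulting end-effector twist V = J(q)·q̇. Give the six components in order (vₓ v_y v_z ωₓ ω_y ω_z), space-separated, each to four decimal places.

o_n = [-0.8059, -0.4192, 0.4802]
J₁: ẑ×o_n = [0.4192, -0.8059, 0.0000], ω = ẑ
J2: z=[0.0000, 0.0000, 1.0000] o=[0.7272, -0.3087, 0.0000] → [0.1106, -1.5331, 0.0000, 0.0000, 0.0000, 1.0000]
J3: z=[-0.2588, 0.9659, 0.0000] o=[0.1670, -0.4588, 0.0000] → [0.4639, 0.1243, 0.9295, -0.2588, 0.9659, 0.0000]
J4: z=[-0.2588, 0.9659, 0.0000] o=[-0.4503, -0.3240, 0.0990] → [0.3683, 0.0987, 0.3682, -0.2588, 0.9659, 0.0000]
V = J·q̇ = [0.3425, 0.2522, -0.0553, -0.0839, 0.3130, 0.2050]

0.3425 0.2522 -0.0553 -0.0839 0.3130 0.2050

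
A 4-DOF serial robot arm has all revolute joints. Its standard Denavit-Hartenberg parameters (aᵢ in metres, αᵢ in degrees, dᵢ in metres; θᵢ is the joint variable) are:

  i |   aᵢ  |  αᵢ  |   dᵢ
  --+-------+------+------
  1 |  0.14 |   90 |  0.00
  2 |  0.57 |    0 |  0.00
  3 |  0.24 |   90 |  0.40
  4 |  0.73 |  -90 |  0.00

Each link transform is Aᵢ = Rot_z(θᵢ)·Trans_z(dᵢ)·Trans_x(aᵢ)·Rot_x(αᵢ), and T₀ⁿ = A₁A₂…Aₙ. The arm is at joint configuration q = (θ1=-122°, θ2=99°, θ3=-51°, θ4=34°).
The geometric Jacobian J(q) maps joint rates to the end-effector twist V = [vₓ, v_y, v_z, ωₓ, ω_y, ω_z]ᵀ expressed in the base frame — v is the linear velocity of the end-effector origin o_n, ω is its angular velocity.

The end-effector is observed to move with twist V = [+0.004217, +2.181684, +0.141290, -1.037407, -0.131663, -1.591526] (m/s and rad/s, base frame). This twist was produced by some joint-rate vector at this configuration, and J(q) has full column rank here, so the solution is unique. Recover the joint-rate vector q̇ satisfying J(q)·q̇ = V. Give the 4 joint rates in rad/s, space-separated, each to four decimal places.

o_n = [-1.0120, -0.0944, 1.1911]
J₁: ẑ×o_n = [0.0944, -1.0120, 0.0000], ω = ẑ
J2: z=[-0.8480, 0.5299, 0.0000] o=[-0.0742, -0.1187, 0.0000] → [0.6312, 1.0101, 0.4764, -0.8480, 0.5299, 0.0000]
J3: z=[-0.8480, 0.5299, 0.0000] o=[-0.0269, -0.0431, 0.5630] → [0.3328, 0.5327, 0.5655, -0.8480, 0.5299, 0.0000]
J4: z=[-0.3938, -0.6302, -0.6691] o=[-0.4513, 0.0327, 0.7413] → [-0.3685, 0.5523, -0.3034, -0.3938, -0.6302, -0.6691]
q̇ = J⁺·V = [-0.9960, 0.5250, 0.2850, 0.8900]

-0.9960 0.5250 0.2850 0.8900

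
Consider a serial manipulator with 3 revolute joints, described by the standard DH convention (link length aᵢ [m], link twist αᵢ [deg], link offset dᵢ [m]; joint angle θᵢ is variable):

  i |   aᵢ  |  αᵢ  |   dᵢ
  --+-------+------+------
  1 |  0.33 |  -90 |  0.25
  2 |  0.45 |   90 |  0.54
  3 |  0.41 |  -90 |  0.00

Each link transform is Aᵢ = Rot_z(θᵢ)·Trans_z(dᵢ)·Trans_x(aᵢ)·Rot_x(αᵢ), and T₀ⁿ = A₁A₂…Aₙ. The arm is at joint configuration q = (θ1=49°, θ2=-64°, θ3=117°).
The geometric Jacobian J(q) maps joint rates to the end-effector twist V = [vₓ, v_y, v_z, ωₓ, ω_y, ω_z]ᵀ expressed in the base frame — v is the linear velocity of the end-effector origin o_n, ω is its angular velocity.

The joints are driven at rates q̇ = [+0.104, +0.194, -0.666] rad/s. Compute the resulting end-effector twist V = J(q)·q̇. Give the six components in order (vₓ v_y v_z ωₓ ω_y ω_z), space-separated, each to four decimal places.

-0.0902 0.1559 0.1962 0.2463 0.5790 -0.1880

o_n = [-0.3909, 0.9303, 0.4872]
J₁: ẑ×o_n = [-0.9303, -0.3909, 0.0000], ω = ẑ
J2: z=[-0.7547, 0.6561, 0.0000] o=[0.2165, 0.2491, 0.2500] → [0.1556, 0.1790, -0.1157, -0.7547, 0.6561, 0.0000]
J3: z=[-0.5897, -0.6783, 0.4384] o=[-0.0616, 0.7522, 0.6545] → [0.0354, -0.2430, -0.3283, -0.5897, -0.6783, 0.4384]
V = J·q̇ = [-0.0902, 0.1559, 0.1962, 0.2463, 0.5790, -0.1880]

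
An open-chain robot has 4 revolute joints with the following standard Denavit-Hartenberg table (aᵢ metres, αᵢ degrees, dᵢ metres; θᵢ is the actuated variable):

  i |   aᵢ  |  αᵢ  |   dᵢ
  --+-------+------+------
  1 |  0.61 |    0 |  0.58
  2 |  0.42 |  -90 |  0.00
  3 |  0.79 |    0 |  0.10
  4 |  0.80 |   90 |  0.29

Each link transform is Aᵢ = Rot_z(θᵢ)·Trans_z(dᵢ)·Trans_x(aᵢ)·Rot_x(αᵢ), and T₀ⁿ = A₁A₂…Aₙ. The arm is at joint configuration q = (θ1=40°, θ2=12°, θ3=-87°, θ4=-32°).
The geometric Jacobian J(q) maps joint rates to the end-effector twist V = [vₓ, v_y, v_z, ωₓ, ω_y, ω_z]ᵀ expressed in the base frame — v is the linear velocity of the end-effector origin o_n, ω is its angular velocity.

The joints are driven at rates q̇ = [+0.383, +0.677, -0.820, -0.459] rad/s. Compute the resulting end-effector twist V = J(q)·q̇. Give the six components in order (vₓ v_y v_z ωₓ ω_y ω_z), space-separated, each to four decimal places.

o_n = [0.2052, 0.6901, 2.0686]
J₁: ẑ×o_n = [-0.6901, 0.2052, 0.0000], ω = ẑ
J2: z=[0.0000, 0.0000, 1.0000] o=[0.4673, 0.3921, 0.5800] → [-0.2980, -0.2621, 0.0000, 0.0000, 0.0000, 1.0000]
J3: z=[-0.7880, 0.6157, 0.0000] o=[0.7259, 0.7231, 0.5800] → [0.9165, 1.1730, 0.3465, -0.7880, 0.6157, 0.0000]
J4: z=[-0.7880, 0.6157, 0.0000] o=[0.6725, 0.8172, 1.3689] → [0.4308, 0.5514, 0.3878, -0.7880, 0.6157, 0.0000]
V = J·q̇ = [-1.4153, -1.3138, -0.4622, 1.0079, -0.7874, 1.0600]

-1.4153 -1.3138 -0.4622 1.0079 -0.7874 1.0600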